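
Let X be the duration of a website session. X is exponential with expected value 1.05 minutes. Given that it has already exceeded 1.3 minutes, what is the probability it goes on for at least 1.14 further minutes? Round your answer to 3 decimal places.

The rate is λ = 1/1.05 = 0.952381 per minute.
The exponential is memoryless, so the remaining time is again Exp(λ): the condition X > 1.3 is irrelevant.
P(X > 1.14) = e^(−1.0857) ≈ 0.338.

0.338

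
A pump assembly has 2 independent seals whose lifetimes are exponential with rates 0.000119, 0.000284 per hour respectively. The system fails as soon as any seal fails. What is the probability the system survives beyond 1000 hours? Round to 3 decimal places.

0.668

The time to first failure is exponential with rate Σλ = 0.000119 + 0.000284 = 0.000403.
P(min > 1000) = e^(−0.000403·1000) = e^(−0.403) ≈ 0.668.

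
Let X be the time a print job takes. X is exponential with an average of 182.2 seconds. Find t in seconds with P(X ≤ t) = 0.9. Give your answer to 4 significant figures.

The rate is λ = 1/182.2 = 0.00548847 per second.
Set 1 − e^(−λt) = 0.9, so t = −ln(0.1)/λ = 2.3026/0.00548847 ≈ 419.531 seconds.

419.5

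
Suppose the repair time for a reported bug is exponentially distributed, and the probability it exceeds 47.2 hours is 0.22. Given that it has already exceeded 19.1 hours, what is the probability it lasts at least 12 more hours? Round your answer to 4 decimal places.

From e^(−λ·47.2) = 0.22, λ = −ln(0.22)/47.2 = 0.032079.
Memoryless: P(X > 19.1+12 | X > 19.1) = P(X > 12) = e^(−0.032079·12) ≈ 0.6805.

0.6805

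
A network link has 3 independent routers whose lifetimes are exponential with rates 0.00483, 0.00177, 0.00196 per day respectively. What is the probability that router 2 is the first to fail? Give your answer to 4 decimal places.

0.2068

The time to first failure is exponential with rate Σλ = 0.00483 + 0.00177 + 0.00196 = 0.00856.
P(router 2 first) = λ_2/Σλ = 0.00177/0.00856 ≈ 0.2068.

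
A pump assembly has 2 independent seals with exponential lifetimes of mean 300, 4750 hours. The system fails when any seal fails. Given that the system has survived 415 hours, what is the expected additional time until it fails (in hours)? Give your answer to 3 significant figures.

First-failure rate Σλ = 1/300 + 1/4750 = 0.00354386.
By memorylessness the expected residual is 1/Σλ = 282.178 hours, regardless of the 415 already elapsed.

282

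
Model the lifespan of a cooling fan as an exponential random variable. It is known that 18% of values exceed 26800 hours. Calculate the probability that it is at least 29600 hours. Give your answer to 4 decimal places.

0.1505

e^(−λ·26800) = 0.18 ⇒ λ = −ln(0.18)/26800 = 0.000063985.
P(X > 29600) = e^(−0.000063985·29600) = e^(−1.894) ≈ 0.1505.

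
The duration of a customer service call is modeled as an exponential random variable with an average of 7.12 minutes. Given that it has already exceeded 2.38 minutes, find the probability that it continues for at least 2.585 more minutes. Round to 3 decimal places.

0.696

The rate is λ = 1/7.12 = 0.140449 per minute.
By the memoryless property, P(X > 2.38+2.585 | X > 2.38) = P(X > 2.585).
P(X > 2.585) = e^(−0.36306) ≈ 0.696.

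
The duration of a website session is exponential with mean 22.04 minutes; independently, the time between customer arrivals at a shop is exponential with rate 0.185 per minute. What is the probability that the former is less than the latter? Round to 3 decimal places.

0.197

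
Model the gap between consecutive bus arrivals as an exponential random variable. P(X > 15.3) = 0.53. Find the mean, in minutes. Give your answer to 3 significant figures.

24.1

e^(−λ·15.3) = 0.53 ⇒ λ = −ln(0.53)/15.3 = 0.0414953.
Mean = 1/λ = 24.0991 minutes.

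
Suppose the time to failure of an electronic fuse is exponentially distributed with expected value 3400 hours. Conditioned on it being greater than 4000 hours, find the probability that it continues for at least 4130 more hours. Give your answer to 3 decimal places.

The rate is λ = 1/3400 = 0.000294118 per hour.
By the memoryless property, P(X > 4000+4130 | X > 4000) = P(X > 4130).
P(X > 4130) = e^(−1.2147) ≈ 0.297.

0.297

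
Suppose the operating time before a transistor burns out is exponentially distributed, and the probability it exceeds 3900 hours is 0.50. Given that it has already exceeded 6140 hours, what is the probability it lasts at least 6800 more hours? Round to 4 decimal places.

From e^(−λ·3900) = 0.50, λ = −ln(0.50)/3900 = 0.00017773.
Memoryless: P(X > 6140+6800 | X > 6140) = P(X > 6800) = e^(−0.00017773·6800) ≈ 0.2986.

0.2986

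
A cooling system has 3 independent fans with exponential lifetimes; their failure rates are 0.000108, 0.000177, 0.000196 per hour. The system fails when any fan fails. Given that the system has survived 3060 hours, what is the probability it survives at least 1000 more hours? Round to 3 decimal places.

0.618

Time to first failure ~ Exp(Σλ) with Σλ = 0.000481.
By memorylessness, P(T > 3060+1000 | T > 3060) = P(T > 1000) = e^(−0.000481·1000) ≈ 0.618.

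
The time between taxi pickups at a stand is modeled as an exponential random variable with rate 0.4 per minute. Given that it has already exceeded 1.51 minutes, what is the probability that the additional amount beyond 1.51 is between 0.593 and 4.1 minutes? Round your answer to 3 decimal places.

0.595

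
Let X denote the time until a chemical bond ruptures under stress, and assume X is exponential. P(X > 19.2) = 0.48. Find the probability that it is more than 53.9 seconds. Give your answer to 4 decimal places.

0.1274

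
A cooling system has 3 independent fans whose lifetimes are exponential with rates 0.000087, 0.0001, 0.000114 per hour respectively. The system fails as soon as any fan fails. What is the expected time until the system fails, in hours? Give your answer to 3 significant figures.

3320

The time to first failure is exponential with rate Σλ = 0.000087 + 0.0001 + 0.000114 = 0.000301.
E[min] = 1/Σλ = 1/0.000301 = 3322.26 hours.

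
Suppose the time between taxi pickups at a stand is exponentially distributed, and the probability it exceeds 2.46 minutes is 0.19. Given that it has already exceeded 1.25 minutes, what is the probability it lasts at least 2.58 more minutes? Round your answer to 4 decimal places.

From e^(−λ·2.46) = 0.19, λ = −ln(0.19)/2.46 = 0.675094.
Memoryless: P(X > 1.25+2.58 | X > 1.25) = P(X > 2.58) = e^(−0.675094·2.58) ≈ 0.1752.

0.1752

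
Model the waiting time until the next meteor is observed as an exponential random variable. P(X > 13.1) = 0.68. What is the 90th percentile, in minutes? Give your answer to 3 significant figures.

78.2

e^(−λ·13.1) = 0.68 ⇒ λ = −ln(0.68)/13.1 = 0.0294399.
90th percentile: 1 − e^(−λt) = 0.9, t = −ln(0.1)/λ = 78.2131 minutes.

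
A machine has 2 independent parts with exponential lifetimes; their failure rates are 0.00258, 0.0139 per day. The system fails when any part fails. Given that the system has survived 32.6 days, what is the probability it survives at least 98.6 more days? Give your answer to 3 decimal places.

0.197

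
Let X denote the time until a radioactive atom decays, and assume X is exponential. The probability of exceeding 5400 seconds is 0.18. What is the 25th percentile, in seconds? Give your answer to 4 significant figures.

e^(−λ·5400) = 0.18 ⇒ λ = −ln(0.18)/5400 = 0.000317555.
25th percentile: 1 − e^(−λt) = 0.25, t = −ln(0.75)/λ = 905.928 seconds.

905.9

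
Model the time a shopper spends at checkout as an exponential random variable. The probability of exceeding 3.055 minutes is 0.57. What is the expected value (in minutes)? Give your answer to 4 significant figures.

e^(−λ·3.055) = 0.57 ⇒ λ = −ln(0.57)/3.055 = 0.184.
Mean = 1/λ = 5.43479 minutes.

5.435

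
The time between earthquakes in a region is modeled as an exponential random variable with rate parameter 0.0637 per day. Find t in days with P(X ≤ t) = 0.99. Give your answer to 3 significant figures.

72.3

Set 1 − e^(−λt) = 0.99, so t = −ln(0.01)/λ = 4.6052/0.0637 ≈ 72.2947 days.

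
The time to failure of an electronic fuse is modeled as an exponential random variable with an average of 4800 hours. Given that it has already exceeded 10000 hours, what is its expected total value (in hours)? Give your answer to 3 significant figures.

The rate is λ = 1/4800 = 0.000208333 per hour.
By memorylessness, E[X | X > 10000] = 10000 + 1/λ = 10000 + 4800 = 14800 hours.

14800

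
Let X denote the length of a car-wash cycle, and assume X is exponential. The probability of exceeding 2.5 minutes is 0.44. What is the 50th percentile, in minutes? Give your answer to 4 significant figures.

2.111

e^(−λ·2.5) = 0.44 ⇒ λ = −ln(0.44)/2.5 = 0.328392.
50th percentile: 1 − e^(−λt) = 0.5, t = −ln(0.5)/λ = 2.11073 minutes.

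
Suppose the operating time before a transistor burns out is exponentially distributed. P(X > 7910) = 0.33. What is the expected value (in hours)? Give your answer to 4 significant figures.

e^(−λ·7910) = 0.33 ⇒ λ = −ln(0.33)/7910 = 0.00014016.
Mean = 1/λ = 7134.72 hours.

7135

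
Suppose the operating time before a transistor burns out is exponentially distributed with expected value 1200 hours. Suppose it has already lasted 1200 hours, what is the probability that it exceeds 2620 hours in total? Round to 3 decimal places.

The rate is λ = 1/1200 = 0.000833333 per hour.
P(X > s+t | X > s) = e^(−λ(s+t))/e^(−λs) = e^(−λt), independent of s = 1200.
P(X > 1420) = e^(−1.1833) ≈ 0.306.

0.306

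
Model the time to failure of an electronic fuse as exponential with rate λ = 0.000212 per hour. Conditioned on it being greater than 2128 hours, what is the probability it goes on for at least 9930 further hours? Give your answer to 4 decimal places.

By the memoryless property, P(X > 2128+9930 | X > 2128) = P(X > 9930).
P(X > 9930) = e^(−2.1052) ≈ 0.1218.

0.1218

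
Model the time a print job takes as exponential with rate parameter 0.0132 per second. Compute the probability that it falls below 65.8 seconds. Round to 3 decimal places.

0.580

P(X ≤ 65.8) = 1 − e^(−λ·65.8) = 1 − e^(−0.86856) ≈ 0.580.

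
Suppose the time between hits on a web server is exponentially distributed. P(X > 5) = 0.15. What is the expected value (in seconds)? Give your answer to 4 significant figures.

2.636

e^(−λ·5) = 0.15 ⇒ λ = −ln(0.15)/5 = 0.379424.
Mean = 1/λ = 2.63557 seconds.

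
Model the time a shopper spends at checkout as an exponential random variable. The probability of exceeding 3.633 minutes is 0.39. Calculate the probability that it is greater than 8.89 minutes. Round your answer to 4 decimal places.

0.0998

e^(−λ·3.633) = 0.39 ⇒ λ = −ln(0.39)/3.633 = 0.259182.
P(X > 8.89) = e^(−0.259182·8.89) = e^(−2.3041) ≈ 0.0998.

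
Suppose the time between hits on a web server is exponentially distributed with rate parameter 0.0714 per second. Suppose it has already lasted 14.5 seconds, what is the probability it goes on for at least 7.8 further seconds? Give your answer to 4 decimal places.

By the memoryless property, P(X > 14.5+7.8 | X > 14.5) = P(X > 7.8).
P(X > 7.8) = e^(−0.55692) ≈ 0.5730.

0.5730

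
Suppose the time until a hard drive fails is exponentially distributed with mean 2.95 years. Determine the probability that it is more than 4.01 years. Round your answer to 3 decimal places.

0.257

The rate is λ = 1/2.95 = 0.338983 per year.
P(X > 4.01) = e^(−λ·4.01) = e^(−1.3593) ≈ 0.257.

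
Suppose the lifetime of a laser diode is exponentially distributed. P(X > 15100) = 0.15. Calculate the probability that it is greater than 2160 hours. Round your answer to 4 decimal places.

e^(−λ·15100) = 0.15 ⇒ λ = −ln(0.15)/15100 = 0.000125637.
P(X > 2160) = e^(−0.000125637·2160) = e^(−0.27138) ≈ 0.7623.

0.7623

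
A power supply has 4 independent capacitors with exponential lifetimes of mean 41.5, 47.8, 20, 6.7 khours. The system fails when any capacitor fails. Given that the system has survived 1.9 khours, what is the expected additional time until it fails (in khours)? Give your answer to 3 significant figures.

4.09

First-failure rate Σλ = 1/41.5 + 1/47.8 + 1/20 + 1/6.7 = 0.244271.
By memorylessness the expected residual is 1/Σλ = 4.09382 khours, regardless of the 1.9 already elapsed.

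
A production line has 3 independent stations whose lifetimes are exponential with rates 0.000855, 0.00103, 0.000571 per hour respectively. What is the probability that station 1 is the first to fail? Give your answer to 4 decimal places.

The time to first failure is exponential with rate Σλ = 0.000855 + 0.00103 + 0.000571 = 0.002456.
P(station 1 first) = λ_1/Σλ = 0.000855/0.002456 ≈ 0.3481.

0.3481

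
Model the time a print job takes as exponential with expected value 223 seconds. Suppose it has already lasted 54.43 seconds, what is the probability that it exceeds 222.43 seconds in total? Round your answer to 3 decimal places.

The rate is λ = 1/223 = 0.0044843 per second.
By the memoryless property, P(X > 54.43+168 | X > 54.43) = P(X > 168).
P(X > 168) = e^(−0.75336) ≈ 0.471.

0.471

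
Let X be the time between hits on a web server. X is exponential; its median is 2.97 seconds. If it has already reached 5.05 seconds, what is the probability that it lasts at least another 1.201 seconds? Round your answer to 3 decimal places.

For an exponential, median = ln(2)/λ, so λ = ln 2 / 2.97 = 0.233383 per second.
P(X > s+t | X > s) = e^(−λ(s+t))/e^(−λs) = e^(−λt), independent of s = 5.05.
P(X > 1.201) = e^(−0.28029) ≈ 0.756.

0.756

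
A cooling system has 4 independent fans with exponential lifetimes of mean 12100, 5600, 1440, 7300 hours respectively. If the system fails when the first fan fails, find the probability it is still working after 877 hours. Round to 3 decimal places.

The first failure time is exponential with rate Σλ_i = 1/12100 + 1/5600 + 1/1440 + 1/7300 = 0.00109265 per hour.
P(min > 877) = e^(−0.00109265·877) = e^(−0.95825) ≈ 0.384.

0.384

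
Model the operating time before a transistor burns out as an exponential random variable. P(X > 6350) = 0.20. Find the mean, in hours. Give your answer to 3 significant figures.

e^(−λ·6350) = 0.20 ⇒ λ = −ln(0.20)/6350 = 0.000253455.
Mean = 1/λ = 3945.48 hours.

3950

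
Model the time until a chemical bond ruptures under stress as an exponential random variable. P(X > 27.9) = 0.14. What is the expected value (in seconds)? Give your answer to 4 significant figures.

14.19

e^(−λ·27.9) = 0.14 ⇒ λ = −ln(0.14)/27.9 = 0.07047.
Mean = 1/λ = 14.1904 seconds.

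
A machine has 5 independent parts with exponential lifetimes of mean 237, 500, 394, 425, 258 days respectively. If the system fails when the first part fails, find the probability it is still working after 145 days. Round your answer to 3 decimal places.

0.114

The first failure time is exponential with rate Σλ_i = 1/237 + 1/500 + 1/394 + 1/425 + 1/258 = 0.0149864 per day.
P(min > 145) = e^(−0.0149864·145) = e^(−2.173) ≈ 0.114.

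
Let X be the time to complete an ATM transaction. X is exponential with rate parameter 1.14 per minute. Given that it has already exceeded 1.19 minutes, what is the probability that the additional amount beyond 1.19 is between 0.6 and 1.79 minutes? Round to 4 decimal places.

0.3746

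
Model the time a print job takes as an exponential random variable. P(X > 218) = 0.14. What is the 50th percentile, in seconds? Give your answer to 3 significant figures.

e^(−λ·218) = 0.14 ⇒ λ = −ln(0.14)/218 = 0.00901887.
50th percentile: 1 − e^(−λt) = 0.5, t = −ln(0.5)/λ = 76.8552 seconds.

76.9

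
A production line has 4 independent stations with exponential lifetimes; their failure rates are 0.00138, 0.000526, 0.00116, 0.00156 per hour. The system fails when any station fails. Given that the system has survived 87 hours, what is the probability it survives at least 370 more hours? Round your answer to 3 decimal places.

Time to first failure ~ Exp(Σλ) with Σλ = 0.004626.
By memorylessness, P(T > 87+370 | T > 87) = P(T > 370) = e^(−0.004626·370) ≈ 0.181.

0.181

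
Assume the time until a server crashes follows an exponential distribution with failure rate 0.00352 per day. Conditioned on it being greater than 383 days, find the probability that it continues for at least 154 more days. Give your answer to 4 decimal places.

0.5815

P(X > s+t | X > s) = e^(−λ(s+t))/e^(−λs) = e^(−λt), independent of s = 383.
P(X > 154) = e^(−0.54208) ≈ 0.5815.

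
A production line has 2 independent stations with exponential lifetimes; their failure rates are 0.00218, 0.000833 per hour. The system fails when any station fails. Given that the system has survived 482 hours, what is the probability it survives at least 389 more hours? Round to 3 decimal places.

Time to first failure ~ Exp(Σλ) with Σλ = 0.003013.
By memorylessness, P(T > 482+389 | T > 482) = P(T > 389) = e^(−0.003013·389) ≈ 0.310.

0.310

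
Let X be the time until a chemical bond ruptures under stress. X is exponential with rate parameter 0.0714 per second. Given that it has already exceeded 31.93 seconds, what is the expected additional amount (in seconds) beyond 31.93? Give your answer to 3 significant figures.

By memorylessness, the remaining amount past any threshold is again Exp(λ) with mean 1/λ = 14.0056 seconds.

14.0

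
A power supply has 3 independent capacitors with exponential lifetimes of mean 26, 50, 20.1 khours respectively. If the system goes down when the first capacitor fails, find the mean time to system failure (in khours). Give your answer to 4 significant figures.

9.241

The first failure time is exponential with rate Σλ_i = 1/26 + 1/50 + 1/20.1 = 0.108213 per khour.
E[min] = 1/Σλ = 1/0.108213 = 9.24105 khours.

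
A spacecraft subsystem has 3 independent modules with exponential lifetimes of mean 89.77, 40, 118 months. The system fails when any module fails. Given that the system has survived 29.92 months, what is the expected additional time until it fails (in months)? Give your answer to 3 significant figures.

22.4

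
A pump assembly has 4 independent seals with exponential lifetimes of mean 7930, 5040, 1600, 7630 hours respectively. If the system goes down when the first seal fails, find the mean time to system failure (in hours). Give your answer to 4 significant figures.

925.4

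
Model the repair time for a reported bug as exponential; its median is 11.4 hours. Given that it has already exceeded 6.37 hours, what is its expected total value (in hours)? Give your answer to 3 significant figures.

22.8

For an exponential, median = ln(2)/λ, so λ = ln 2 / 11.4 = 0.0608024 per hour.
By memorylessness, E[X | X > 6.37] = 6.37 + 1/λ = 6.37 + 16.4467 = 22.8167 hours.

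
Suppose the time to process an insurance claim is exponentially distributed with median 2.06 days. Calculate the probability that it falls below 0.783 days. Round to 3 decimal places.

0.232

For an exponential, median = ln(2)/λ, so λ = ln 2 / 2.06 = 0.336479 per day.
P(X ≤ 0.783) = 1 − e^(−λ·0.783) = 1 − e^(−0.26346) ≈ 0.232.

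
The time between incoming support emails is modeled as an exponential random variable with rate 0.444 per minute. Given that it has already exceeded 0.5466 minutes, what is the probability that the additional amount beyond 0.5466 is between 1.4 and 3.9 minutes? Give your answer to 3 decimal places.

0.360

Memoryless: the residual past 0.5466 is again Exp(λ).
P(1.4 < residual < 3.9) = e^(−λ·1.4) − e^(−λ·3.9) = 0.53708 − 0.17700 ≈ 0.360.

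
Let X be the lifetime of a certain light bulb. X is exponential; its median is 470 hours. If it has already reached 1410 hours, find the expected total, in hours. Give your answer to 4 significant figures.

For an exponential, median = ln(2)/λ, so λ = ln 2 / 470 = 0.00147478 per hour.
By memorylessness, E[X | X > 1410] = 1410 + 1/λ = 1410 + 678.067 = 2088.07 hours.

2088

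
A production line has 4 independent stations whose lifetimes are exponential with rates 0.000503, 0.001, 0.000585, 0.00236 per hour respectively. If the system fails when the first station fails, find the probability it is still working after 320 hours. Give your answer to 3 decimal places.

0.241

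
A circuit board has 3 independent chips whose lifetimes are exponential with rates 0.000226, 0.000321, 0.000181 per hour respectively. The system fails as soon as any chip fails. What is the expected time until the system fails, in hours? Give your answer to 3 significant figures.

1370

The time to first failure is exponential with rate Σλ = 0.000226 + 0.000321 + 0.000181 = 0.000728.
E[min] = 1/Σλ = 1/0.000728 = 1373.63 hours.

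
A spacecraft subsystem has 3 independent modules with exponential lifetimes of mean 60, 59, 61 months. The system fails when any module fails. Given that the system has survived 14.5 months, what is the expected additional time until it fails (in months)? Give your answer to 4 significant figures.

20.00

First-failure rate Σλ = 1/60 + 1/59 + 1/61 = 0.0500093.
By memorylessness the expected residual is 1/Σλ = 19.9963 months, regardless of the 14.5 already elapsed.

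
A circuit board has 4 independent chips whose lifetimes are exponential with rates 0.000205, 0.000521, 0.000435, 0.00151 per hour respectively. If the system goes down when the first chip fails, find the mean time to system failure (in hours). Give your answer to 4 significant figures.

374.4

The time to first failure is exponential with rate Σλ = 0.000205 + 0.000521 + 0.000435 + 0.00151 = 0.002671.
E[min] = 1/Σλ = 1/0.002671 = 374.392 hours.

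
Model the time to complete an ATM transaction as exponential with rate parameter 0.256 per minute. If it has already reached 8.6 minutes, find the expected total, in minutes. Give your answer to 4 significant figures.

12.51

By memorylessness, E[X | X > 8.6] = 8.6 + 1/λ = 8.6 + 3.90625 = 12.5062 minutes.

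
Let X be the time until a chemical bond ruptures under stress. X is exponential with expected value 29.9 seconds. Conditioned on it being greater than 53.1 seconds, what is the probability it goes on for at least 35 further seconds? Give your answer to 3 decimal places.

The rate is λ = 1/29.9 = 0.0334448 per second.
P(X > s+t | X > s) = e^(−λ(s+t))/e^(−λs) = e^(−λt), independent of s = 53.1.
P(X > 35) = e^(−1.1706) ≈ 0.310.

0.310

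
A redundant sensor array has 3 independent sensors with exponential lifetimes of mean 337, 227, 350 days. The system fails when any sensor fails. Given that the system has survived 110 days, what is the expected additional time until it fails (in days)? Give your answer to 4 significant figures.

First-failure rate Σλ = 1/337 + 1/227 + 1/350 = 0.0102298.
By memorylessness the expected residual is 1/Σλ = 97.7537 days, regardless of the 110 already elapsed.

97.75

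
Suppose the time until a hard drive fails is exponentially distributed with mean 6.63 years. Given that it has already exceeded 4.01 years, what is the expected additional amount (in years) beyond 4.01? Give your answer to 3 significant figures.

6.63

The rate is λ = 1/6.63 = 0.15083 per year.
By memorylessness, the remaining amount past any threshold is again Exp(λ) with mean 1/λ = 6.63 years.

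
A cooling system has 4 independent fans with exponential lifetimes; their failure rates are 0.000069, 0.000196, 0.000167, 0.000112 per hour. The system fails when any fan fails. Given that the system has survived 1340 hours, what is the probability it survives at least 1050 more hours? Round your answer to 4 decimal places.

Time to first failure ~ Exp(Σλ) with Σλ = 0.000544.
By memorylessness, P(T > 1340+1050 | T > 1340) = P(T > 1050) = e^(−0.000544·1050) ≈ 0.5648.

0.5648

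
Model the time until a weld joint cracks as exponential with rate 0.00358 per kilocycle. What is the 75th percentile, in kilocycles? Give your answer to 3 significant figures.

387

Set 1 − e^(−λt) = 0.75, so t = −ln(0.25)/λ = 1.3863/0.00358 ≈ 387.233 kilocycles.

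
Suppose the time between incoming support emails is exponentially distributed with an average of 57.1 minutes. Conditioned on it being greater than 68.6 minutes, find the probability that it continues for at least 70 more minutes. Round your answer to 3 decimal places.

0.293

The rate is λ = 1/57.1 = 0.0175131 per minute.
The exponential is memoryless, so the remaining time is again Exp(λ): the condition X > 68.6 is irrelevant.
P(X > 70) = e^(−1.2259) ≈ 0.293.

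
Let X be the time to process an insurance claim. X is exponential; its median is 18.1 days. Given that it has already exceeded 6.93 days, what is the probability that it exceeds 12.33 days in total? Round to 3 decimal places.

0.813

For an exponential, median = ln(2)/λ, so λ = ln 2 / 18.1 = 0.0382954 per day.
The exponential is memoryless, so the remaining time is again Exp(λ): the condition X > 6.93 is irrelevant.
P(X > 5.4) = e^(−0.2068) ≈ 0.813.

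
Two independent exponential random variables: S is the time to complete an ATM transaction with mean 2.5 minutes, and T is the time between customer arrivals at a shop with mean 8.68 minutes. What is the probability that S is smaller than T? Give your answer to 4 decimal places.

0.7764

λ_1 = 1/2.5 = 0.4, λ_2 = 1/8.68 = 0.115207.
For independent exponentials, P(S < T) = λ_1/(λ_1+λ_2) = 0.4/0.515207 ≈ 0.7764.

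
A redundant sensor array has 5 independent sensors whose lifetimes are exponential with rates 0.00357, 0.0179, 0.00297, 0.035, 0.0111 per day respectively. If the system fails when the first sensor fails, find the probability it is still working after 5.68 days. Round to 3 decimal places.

The time to first failure is exponential with rate Σλ = 0.00357 + 0.0179 + 0.00297 + 0.035 + 0.0111 = 0.07054.
P(min > 5.68) = e^(−0.07054·5.68) = e^(−0.40067) ≈ 0.670.

0.670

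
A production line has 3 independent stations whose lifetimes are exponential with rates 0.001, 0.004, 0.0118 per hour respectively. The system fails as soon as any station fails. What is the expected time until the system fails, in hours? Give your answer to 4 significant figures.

59.52

The time to first failure is exponential with rate Σλ = 0.001 + 0.004 + 0.0118 = 0.0168.
E[min] = 1/Σλ = 1/0.0168 = 59.5238 hours.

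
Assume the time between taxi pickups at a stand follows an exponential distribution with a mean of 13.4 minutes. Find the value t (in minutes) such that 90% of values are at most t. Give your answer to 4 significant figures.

The rate is λ = 1/13.4 = 0.0746269 per minute.
Set 1 − e^(−λt) = 0.9, so t = −ln(0.1)/λ = 2.3026/0.0746269 ≈ 30.8546 minutes.

30.85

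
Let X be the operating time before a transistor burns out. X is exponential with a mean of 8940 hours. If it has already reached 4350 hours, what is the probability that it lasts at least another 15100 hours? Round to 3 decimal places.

0.185

The rate is λ = 1/8940 = 0.000111857 per hour.
By the memoryless property, P(X > 4350+15100 | X > 4350) = P(X > 15100).
P(X > 15100) = e^(−1.689) ≈ 0.185.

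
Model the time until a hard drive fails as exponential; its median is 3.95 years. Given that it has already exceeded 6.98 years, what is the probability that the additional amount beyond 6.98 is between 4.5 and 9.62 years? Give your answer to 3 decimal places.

For an exponential, median = ln(2)/λ, so λ = ln 2 / 3.95 = 0.17548 per year.
Memoryless: the residual past 6.98 is again Exp(λ).
P(4.5 < residual < 9.62) = e^(−λ·4.5) − e^(−λ·9.62) = 0.45400 − 0.18487 ≈ 0.269.

0.269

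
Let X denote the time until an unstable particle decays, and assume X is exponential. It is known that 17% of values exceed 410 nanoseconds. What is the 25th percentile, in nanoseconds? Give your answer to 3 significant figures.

66.6

e^(−λ·410) = 0.17 ⇒ λ = −ln(0.17)/410 = 0.00432185.
25th percentile: 1 − e^(−λt) = 0.25, t = −ln(0.75)/λ = 66.5646 nanoseconds.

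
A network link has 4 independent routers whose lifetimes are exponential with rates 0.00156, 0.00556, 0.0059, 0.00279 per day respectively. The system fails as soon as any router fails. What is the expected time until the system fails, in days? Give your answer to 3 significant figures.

The time to first failure is exponential with rate Σλ = 0.00156 + 0.00556 + 0.0059 + 0.00279 = 0.01581.
E[min] = 1/Σλ = 1/0.01581 = 63.2511 days.

63.3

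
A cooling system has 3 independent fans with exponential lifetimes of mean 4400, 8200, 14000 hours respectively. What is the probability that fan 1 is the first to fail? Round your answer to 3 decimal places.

Rates: λ_i = 1/mean_i → 0.000227273, 0.000121951, 0.0000714286; Σλ = 0.000420653.
P(fan 1 first) = λ_1/Σλ = 0.000227273/0.000420653 ≈ 0.540.

0.540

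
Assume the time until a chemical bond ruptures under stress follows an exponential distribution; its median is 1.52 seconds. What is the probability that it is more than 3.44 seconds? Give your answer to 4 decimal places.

0.2083

For an exponential, median = ln(2)/λ, so λ = ln 2 / 1.52 = 0.456018 per second.
P(X > 3.44) = e^(−λ·3.44) = e^(−1.5687) ≈ 0.2083.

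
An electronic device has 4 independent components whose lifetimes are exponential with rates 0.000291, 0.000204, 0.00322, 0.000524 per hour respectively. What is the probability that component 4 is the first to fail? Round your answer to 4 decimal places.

0.1236

The time to first failure is exponential with rate Σλ = 0.000291 + 0.000204 + 0.00322 + 0.000524 = 0.004239.
P(component 4 first) = λ_4/Σλ = 0.000524/0.004239 ≈ 0.1236.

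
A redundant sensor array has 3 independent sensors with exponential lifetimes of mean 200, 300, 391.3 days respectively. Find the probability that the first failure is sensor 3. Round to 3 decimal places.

Rates: λ_i = 1/mean_i → 0.005, 0.00333333, 0.00255558; Σλ = 0.0108889.
P(sensor 3 first) = λ_3/Σλ = 0.00255558/0.0108889 ≈ 0.235.

0.235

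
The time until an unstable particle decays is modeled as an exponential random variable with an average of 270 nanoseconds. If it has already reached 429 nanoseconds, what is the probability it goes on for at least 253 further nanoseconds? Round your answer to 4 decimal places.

The rate is λ = 1/270 = 0.0037037 per nanosecond.
P(X > s+t | X > s) = e^(−λ(s+t))/e^(−λs) = e^(−λt), independent of s = 429.
P(X > 253) = e^(−0.93704) ≈ 0.3918.

0.3918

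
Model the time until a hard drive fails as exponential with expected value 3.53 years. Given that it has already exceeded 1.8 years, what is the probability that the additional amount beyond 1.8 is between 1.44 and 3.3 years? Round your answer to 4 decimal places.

0.2724

The rate is λ = 1/3.53 = 0.283286 per year.
Memoryless: the residual past 1.8 is again Exp(λ).
P(1.44 < residual < 3.3) = e^(−λ·1.44) − e^(−λ·3.3) = 0.66502 − 0.39265 ≈ 0.2724.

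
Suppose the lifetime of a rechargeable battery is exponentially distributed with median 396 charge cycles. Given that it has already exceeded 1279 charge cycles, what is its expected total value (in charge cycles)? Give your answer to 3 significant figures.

For an exponential, median = ln(2)/λ, so λ = ln 2 / 396 = 0.00175037 per charge cycle.
By memorylessness, E[X | X > 1279] = 1279 + 1/λ = 1279 + 571.307 = 1850.31 charge cycles.

1850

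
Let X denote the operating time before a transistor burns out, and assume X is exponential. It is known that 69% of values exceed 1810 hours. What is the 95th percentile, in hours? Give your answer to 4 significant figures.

14610

e^(−λ·1810) = 0.69 ⇒ λ = −ln(0.69)/1810 = 0.000205008.
95th percentile: 1 − e^(−λt) = 0.95, t = −ln(0.05)/λ = 14612.8 hours.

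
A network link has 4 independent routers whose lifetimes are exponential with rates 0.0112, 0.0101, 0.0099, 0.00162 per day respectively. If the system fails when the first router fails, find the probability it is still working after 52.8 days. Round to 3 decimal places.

The time to first failure is exponential with rate Σλ = 0.0112 + 0.0101 + 0.0099 + 0.00162 = 0.03282.
P(min > 52.8) = e^(−0.03282·52.8) = e^(−1.7329) ≈ 0.177.

0.177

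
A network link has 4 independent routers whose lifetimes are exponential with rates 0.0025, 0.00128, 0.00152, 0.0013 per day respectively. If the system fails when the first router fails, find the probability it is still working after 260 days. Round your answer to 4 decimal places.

0.1798

The time to first failure is exponential with rate Σλ = 0.0025 + 0.00128 + 0.00152 + 0.0013 = 0.0066.
P(min > 260) = e^(−0.0066·260) = e^(−1.716) ≈ 0.1798.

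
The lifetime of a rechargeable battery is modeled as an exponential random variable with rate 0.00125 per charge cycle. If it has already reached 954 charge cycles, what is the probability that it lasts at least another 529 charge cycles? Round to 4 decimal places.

The exponential is memoryless, so the remaining time is again Exp(λ): the condition X > 954 is irrelevant.
P(X > 529) = e^(−0.66125) ≈ 0.5162.

0.5162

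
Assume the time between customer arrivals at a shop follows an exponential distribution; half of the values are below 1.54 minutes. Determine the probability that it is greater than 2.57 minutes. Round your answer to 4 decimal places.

0.3145

For an exponential, median = ln(2)/λ, so λ = ln 2 / 1.54 = 0.450096 per minute.
P(X > 2.57) = e^(−λ·2.57) = e^(−1.1567) ≈ 0.3145.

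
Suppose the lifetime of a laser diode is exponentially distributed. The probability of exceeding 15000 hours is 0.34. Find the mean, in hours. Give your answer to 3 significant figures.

13900

e^(−λ·15000) = 0.34 ⇒ λ = −ln(0.34)/15000 = 0.0000719206.
Mean = 1/λ = 13904.2 hours.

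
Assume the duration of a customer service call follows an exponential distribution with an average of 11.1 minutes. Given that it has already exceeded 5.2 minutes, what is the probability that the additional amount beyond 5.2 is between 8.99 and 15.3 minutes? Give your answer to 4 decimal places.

0.1929

The rate is λ = 1/11.1 = 0.0900901 per minute.
Memoryless: the residual past 5.2 is again Exp(λ).
P(8.99 < residual < 15.3) = e^(−λ·8.99) − e^(−λ·15.3) = 0.44490 − 0.25199 ≈ 0.1929.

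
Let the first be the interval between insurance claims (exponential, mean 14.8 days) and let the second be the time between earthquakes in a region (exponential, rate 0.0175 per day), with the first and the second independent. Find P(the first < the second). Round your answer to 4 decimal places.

λ_1 = 1/14.8 = 0.0675676, λ_2 = 0.0175.
For independent exponentials, P(the first < the second) = λ_1/(λ_1+λ_2) = 0.0675676/0.0850676 ≈ 0.7943.

0.7943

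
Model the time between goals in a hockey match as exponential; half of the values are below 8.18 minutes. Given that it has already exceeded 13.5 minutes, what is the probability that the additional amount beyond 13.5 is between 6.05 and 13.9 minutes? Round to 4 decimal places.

0.2910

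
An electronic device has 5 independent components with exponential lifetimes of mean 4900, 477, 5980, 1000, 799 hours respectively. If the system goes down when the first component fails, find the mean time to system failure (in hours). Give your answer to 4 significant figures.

The first failure time is exponential with rate Σλ_i = 1/4900 + 1/477 + 1/5980 + 1/1000 + 1/799 = 0.00471931 per hour.
E[min] = 1/Σλ = 1/0.00471931 = 211.896 hours.

211.9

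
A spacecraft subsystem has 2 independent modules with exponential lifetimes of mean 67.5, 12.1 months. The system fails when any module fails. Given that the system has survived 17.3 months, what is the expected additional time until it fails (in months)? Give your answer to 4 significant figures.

First-failure rate Σλ = 1/67.5 + 1/12.1 = 0.0974594.
By memorylessness the expected residual is 1/Σλ = 10.2607 months, regardless of the 17.3 already elapsed.

10.26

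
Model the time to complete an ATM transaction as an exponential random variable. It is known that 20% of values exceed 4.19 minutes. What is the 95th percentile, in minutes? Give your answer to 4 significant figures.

e^(−λ·4.19) = 0.20 ⇒ λ = −ln(0.20)/4.19 = 0.384114.
95th percentile: 1 − e^(−λt) = 0.95, t = −ln(0.05)/λ = 7.79907 minutes.

7.799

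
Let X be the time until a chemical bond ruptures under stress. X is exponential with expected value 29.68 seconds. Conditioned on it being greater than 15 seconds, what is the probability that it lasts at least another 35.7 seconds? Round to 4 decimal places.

0.3003

The rate is λ = 1/29.68 = 0.0336927 per second.
P(X > s+t | X > s) = e^(−λ(s+t))/e^(−λs) = e^(−λt), independent of s = 15.
P(X > 35.7) = e^(−1.2028) ≈ 0.3003.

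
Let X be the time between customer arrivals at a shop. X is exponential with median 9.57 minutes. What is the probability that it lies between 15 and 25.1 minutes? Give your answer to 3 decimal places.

0.175

For an exponential, median = ln(2)/λ, so λ = ln 2 / 9.57 = 0.0724292 per minute.
P(15 < X < 25.1) = e^(−λ·15) − e^(−λ·25.1) = 0.33742 − 0.16235 ≈ 0.175.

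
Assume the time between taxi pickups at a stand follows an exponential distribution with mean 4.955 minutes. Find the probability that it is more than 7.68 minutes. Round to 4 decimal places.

0.2123

The rate is λ = 1/4.955 = 0.201816 per minute.
P(X > 7.68) = e^(−λ·7.68) = e^(−1.5499) ≈ 0.2123.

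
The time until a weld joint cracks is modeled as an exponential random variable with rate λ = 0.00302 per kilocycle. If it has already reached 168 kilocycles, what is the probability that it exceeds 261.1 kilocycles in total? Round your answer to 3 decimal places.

0.755

P(X > s+t | X > s) = e^(−λ(s+t))/e^(−λs) = e^(−λt), independent of s = 168.
P(X > 93.1) = e^(−0.28116) ≈ 0.755.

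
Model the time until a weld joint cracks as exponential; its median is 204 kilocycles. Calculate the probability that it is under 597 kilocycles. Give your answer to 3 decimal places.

0.868

For an exponential, median = ln(2)/λ, so λ = ln 2 / 204 = 0.00339778 per kilocycle.
P(X ≤ 597) = 1 − e^(−λ·597) = 1 − e^(−2.0285) ≈ 0.868.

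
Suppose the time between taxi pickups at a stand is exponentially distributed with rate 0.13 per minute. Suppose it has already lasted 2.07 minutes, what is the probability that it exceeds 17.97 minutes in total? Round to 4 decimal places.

0.1266

P(X > s+t | X > s) = e^(−λ(s+t))/e^(−λs) = e^(−λt), independent of s = 2.07.
P(X > 15.9) = e^(−2.067) ≈ 0.1266.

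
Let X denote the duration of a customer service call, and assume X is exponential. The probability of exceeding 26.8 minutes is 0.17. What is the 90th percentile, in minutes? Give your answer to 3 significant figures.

34.8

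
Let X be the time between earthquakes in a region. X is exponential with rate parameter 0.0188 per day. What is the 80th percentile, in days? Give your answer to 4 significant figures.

85.61

Set 1 − e^(−λt) = 0.8, so t = −ln(0.2)/λ = 1.6094/0.0188 ≈ 85.6084 days.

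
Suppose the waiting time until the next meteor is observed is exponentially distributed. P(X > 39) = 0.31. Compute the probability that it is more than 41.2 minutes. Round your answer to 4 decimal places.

0.2902

e^(−λ·39) = 0.31 ⇒ λ = −ln(0.31)/39 = 0.0300303.
P(X > 41.2) = e^(−0.0300303·41.2) = e^(−1.2372) ≈ 0.2902.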